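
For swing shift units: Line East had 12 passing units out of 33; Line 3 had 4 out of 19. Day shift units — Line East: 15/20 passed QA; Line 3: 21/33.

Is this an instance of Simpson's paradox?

Swing shift: Line East 12/33 = 36.4%, Line 3 4/19 = 21.1% → Line East
Day shift: Line East 15/20 = 75.0%, Line 3 21/33 = 63.6% → Line East
Overall: Line East 27/53 = 50.9%, Line 3 25/52 = 48.1% → Line East
Line East wins overall and in every shift group — no reversal.

No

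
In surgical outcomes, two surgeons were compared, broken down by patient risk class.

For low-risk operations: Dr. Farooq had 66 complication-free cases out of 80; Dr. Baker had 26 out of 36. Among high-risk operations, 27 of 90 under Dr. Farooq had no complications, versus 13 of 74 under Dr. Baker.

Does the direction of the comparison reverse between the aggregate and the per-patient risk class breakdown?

Low-risk: Dr. Farooq 66/80 = 82.5%, Dr. Baker 26/36 = 72.2% → Dr. Farooq
High-risk: Dr. Farooq 27/90 = 30.0%, Dr. Baker 13/74 = 17.6% → Dr. Farooq
Overall: Dr. Farooq 93/170 = 54.7%, Dr. Baker 39/110 = 35.5% → Dr. Farooq
Dr. Farooq wins overall and in every patient risk group — no reversal.

No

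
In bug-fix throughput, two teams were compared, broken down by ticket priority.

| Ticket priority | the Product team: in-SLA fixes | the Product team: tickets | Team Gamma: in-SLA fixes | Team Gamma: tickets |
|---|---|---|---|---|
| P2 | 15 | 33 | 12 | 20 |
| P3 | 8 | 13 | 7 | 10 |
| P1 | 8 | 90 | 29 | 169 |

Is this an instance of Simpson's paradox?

No

P2: the Product team 15/33 = 45.5%, Team Gamma 12/20 = 60.0% → Team Gamma
P3: the Product team 8/13 = 61.5%, Team Gamma 7/10 = 70.0% → Team Gamma
P1: the Product team 8/90 = 8.9%, Team Gamma 29/169 = 17.2% → Team Gamma
Overall: the Product team 31/136 = 22.8%, Team Gamma 48/199 = 24.1% → Team Gamma
Team Gamma wins overall and in every ticket group — no reversal.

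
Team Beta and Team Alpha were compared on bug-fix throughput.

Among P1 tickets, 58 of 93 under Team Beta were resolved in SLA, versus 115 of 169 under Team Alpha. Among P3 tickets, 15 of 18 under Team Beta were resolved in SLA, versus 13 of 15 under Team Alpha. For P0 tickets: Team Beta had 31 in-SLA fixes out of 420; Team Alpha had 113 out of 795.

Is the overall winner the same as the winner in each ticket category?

Yes

P1: Team Beta 58/93 = 62.4%, Team Alpha 115/169 = 68.0% → Team Alpha
P3: Team Beta 15/18 = 83.3%, Team Alpha 13/15 = 86.7% → Team Alpha
P0: Team Beta 31/420 = 7.4%, Team Alpha 113/795 = 14.2% → Team Alpha
Overall: Team Beta 104/531 = 19.6%, Team Alpha 241/979 = 24.6% → Team Alpha
Team Alpha wins overall and in every ticket group — no reversal.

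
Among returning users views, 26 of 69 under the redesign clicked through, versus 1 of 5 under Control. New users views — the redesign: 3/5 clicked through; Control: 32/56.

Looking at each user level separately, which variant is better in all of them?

the redesign

Returning users: the redesign 26/69 = 37.7%, Control 1/5 = 20.0% → the redesign
New users: the redesign 3/5 = 60.0%, Control 32/56 = 57.1% → the redesign
The redesign has the higher rate in both groups.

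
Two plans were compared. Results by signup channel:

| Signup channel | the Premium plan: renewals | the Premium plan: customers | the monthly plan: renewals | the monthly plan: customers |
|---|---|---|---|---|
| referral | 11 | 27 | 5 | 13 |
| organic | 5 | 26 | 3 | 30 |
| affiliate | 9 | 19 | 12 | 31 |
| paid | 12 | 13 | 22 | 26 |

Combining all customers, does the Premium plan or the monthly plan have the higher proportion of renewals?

Referral: the Premium plan 11/27 = 40.7%, the monthly plan 5/13 = 38.5% → the Premium plan
Organic: the Premium plan 5/26 = 19.2%, the monthly plan 3/30 = 10.0% → the Premium plan
Affiliate: the Premium plan 9/19 = 47.4%, the monthly plan 12/31 = 38.7% → the Premium plan
Paid: the Premium plan 12/13 = 92.3%, the monthly plan 22/26 = 84.6% → the Premium plan
Overall: the Premium plan 37/85 = 43.5%, the monthly plan 42/100 = 42.0% → the Premium plan

the Premium plan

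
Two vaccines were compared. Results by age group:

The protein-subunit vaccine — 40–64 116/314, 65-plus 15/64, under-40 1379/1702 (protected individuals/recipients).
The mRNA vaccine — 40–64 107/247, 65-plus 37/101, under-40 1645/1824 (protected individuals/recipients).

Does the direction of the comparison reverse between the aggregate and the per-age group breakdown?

40–64: the protein-subunit vaccine 116/314 = 36.9%, the mRNA vaccine 107/247 = 43.3% → the mRNA vaccine
65-plus: the protein-subunit vaccine 15/64 = 23.4%, the mRNA vaccine 37/101 = 36.6% → the mRNA vaccine
Under-40: the protein-subunit vaccine 1379/1702 = 81.0%, the mRNA vaccine 1645/1824 = 90.2% → the mRNA vaccine
Overall: the protein-subunit vaccine 1510/2080 = 72.6%, the mRNA vaccine 1789/2172 = 82.4% → the mRNA vaccine
The mRNA vaccine wins overall and in every age group — no reversal.

No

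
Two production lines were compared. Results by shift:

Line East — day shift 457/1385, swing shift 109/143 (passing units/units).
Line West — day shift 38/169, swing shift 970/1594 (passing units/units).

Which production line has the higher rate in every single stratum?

Line East

Day shift: Line East 457/1385 = 33.0%, Line West 38/169 = 22.5% → Line East
Swing shift: Line East 109/143 = 76.2%, Line West 970/1594 = 60.9% → Line East
Line East has the higher rate in both groups.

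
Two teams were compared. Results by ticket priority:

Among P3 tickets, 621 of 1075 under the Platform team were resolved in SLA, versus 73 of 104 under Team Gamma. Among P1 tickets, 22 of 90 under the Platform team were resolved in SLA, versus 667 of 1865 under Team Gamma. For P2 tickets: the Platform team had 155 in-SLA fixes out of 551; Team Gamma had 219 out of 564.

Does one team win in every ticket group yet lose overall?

P3: the Platform team 621/1075 = 57.8%, Team Gamma 73/104 = 70.2% → Team Gamma
P1: the Platform team 22/90 = 24.4%, Team Gamma 667/1865 = 35.8% → Team Gamma
P2: the Platform team 155/551 = 28.1%, Team Gamma 219/564 = 38.8% → Team Gamma
Overall: the Platform team 798/1716 = 46.5%, Team Gamma 959/2533 = 37.9% → the Platform team
Team Gamma wins each ticket group but the Platform team wins overall — the comparison reverses. Team Gamma's tickets skew toward P1, which has a lower base rate.

Yes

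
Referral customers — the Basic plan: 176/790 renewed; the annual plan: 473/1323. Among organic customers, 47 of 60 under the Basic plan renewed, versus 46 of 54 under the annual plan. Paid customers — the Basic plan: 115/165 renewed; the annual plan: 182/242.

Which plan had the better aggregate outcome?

Referral: the Basic plan 176/790 = 22.3%, the annual plan 473/1323 = 35.8% → the annual plan
Organic: the Basic plan 47/60 = 78.3%, the annual plan 46/54 = 85.2% → the annual plan
Paid: the Basic plan 115/165 = 69.7%, the annual plan 182/242 = 75.2% → the annual plan
Overall: the Basic plan 338/1015 = 33.3%, the annual plan 701/1619 = 43.3% → the annual plan

the annual plan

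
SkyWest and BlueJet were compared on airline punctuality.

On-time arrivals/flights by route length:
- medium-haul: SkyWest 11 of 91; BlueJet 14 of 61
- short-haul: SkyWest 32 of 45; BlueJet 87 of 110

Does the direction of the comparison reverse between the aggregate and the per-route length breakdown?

Medium-haul: SkyWest 11/91 = 12.1%, BlueJet 14/61 = 23.0% → BlueJet
Short-haul: SkyWest 32/45 = 71.1%, BlueJet 87/110 = 79.1% → BlueJet
Overall: SkyWest 43/136 = 31.6%, BlueJet 101/171 = 59.1% → BlueJet
BlueJet wins overall and in every route group — no reversal.

No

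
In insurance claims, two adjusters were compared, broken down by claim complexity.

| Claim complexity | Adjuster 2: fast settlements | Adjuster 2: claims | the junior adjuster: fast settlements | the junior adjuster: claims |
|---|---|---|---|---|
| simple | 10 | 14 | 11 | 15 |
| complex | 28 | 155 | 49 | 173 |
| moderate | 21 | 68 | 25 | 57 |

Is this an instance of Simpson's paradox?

Simple: Adjuster 2 10/14 = 71.4%, the junior adjuster 11/15 = 73.3% → the junior adjuster
Complex: Adjuster 2 28/155 = 18.1%, the junior adjuster 49/173 = 28.3% → the junior adjuster
Moderate: Adjuster 2 21/68 = 30.9%, the junior adjuster 25/57 = 43.9% → the junior adjuster
Overall: Adjuster 2 59/237 = 24.9%, the junior adjuster 85/245 = 34.7% → the junior adjuster
The junior adjuster wins overall and in every claim group — no reversal.

No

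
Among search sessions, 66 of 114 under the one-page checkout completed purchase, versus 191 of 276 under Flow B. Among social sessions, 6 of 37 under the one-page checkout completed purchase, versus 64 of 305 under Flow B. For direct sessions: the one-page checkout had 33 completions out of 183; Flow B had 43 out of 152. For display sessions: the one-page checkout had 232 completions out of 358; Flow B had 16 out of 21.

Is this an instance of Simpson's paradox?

Yes

Search: the one-page checkout 66/114 = 57.9%, Flow B 191/276 = 69.2% → Flow B
Social: the one-page checkout 6/37 = 16.2%, Flow B 64/305 = 21.0% → Flow B
Direct: the one-page checkout 33/183 = 18.0%, Flow B 43/152 = 28.3% → Flow B
Display: the one-page checkout 232/358 = 64.8%, Flow B 16/21 = 76.2% → Flow B
Overall: the one-page checkout 337/692 = 48.7%, Flow B 314/754 = 41.6% → the one-page checkout
Flow B wins each traffic group but the one-page checkout wins overall — the comparison reverses. Flow B's sessions skew toward social, which has a lower base rate.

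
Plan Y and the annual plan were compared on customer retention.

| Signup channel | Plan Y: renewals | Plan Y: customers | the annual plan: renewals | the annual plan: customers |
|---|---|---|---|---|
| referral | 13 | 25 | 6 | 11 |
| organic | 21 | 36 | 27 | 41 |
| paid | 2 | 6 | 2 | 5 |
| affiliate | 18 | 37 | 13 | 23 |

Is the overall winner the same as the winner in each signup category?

Yes

Referral: Plan Y 13/25 = 52.0%, the annual plan 6/11 = 54.5% → the annual plan
Organic: Plan Y 21/36 = 58.3%, the annual plan 27/41 = 65.9% → the annual plan
Paid: Plan Y 2/6 = 33.3%, the annual plan 2/5 = 40.0% → the annual plan
Affiliate: Plan Y 18/37 = 48.6%, the annual plan 13/23 = 56.5% → the annual plan
Overall: Plan Y 54/104 = 51.9%, the annual plan 48/80 = 60.0% → the annual plan
The annual plan wins overall and in every signup group — no reversal.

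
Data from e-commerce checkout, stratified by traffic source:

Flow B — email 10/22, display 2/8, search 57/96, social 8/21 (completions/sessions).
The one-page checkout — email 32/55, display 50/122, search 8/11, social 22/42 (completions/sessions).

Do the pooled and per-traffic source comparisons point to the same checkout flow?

Email: Flow B 10/22 = 45.5%, the one-page checkout 32/55 = 58.2% → the one-page checkout
Display: Flow B 2/8 = 25.0%, the one-page checkout 50/122 = 41.0% → the one-page checkout
Search: Flow B 57/96 = 59.4%, the one-page checkout 8/11 = 72.7% → the one-page checkout
Social: Flow B 8/21 = 38.1%, the one-page checkout 22/42 = 52.4% → the one-page checkout
Overall: Flow B 77/147 = 52.4%, the one-page checkout 112/230 = 48.7% → Flow B
The one-page checkout wins each traffic group but Flow B wins overall — the comparison reverses. The one-page checkout's sessions skew toward display, which has a lower base rate.

No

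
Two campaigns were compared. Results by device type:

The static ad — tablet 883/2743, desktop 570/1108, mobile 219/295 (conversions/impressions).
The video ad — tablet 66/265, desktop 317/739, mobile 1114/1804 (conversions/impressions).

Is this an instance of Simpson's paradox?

Tablet: the static ad 883/2743 = 32.2%, the video ad 66/265 = 24.9% → the static ad
Desktop: the static ad 570/1108 = 51.4%, the video ad 317/739 = 42.9% → the static ad
Mobile: the static ad 219/295 = 74.2%, the video ad 1114/1804 = 61.8% → the static ad
Overall: the static ad 1672/4146 = 40.3%, the video ad 1497/2808 = 53.3% → the video ad
The static ad wins each device group but the video ad wins overall — the comparison reverses. The static ad's impressions skew toward tablet, which has a lower base rate.

Yes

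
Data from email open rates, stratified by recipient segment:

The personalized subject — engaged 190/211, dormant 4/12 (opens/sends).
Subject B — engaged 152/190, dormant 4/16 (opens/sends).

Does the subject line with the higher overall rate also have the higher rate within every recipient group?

Yes

Engaged: the personalized subject 190/211 = 90.0%, Subject B 152/190 = 80.0% → the personalized subject
Dormant: the personalized subject 4/12 = 33.3%, Subject B 4/16 = 25.0% → the personalized subject
Overall: the personalized subject 194/223 = 87.0%, Subject B 156/206 = 75.7% → the personalized subject
The personalized subject wins overall and in every recipient group — no reversal.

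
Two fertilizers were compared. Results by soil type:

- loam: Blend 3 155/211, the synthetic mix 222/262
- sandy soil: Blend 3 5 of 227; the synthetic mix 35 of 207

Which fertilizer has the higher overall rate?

Loam: Blend 3 155/211 = 73.5%, the synthetic mix 222/262 = 84.7% → the synthetic mix
Sandy soil: Blend 3 5/227 = 2.2%, the synthetic mix 35/207 = 16.9% → the synthetic mix
Overall: Blend 3 160/438 = 36.5%, the synthetic mix 257/469 = 54.8% → the synthetic mix

the synthetic mix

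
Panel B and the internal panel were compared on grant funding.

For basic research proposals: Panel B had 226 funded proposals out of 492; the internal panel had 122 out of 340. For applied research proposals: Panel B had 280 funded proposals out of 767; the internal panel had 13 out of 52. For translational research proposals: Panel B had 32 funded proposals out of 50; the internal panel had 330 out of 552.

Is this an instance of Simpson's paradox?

Yes

Basic research: Panel B 226/492 = 45.9%, the internal panel 122/340 = 35.9% → Panel B
Applied research: Panel B 280/767 = 36.5%, the internal panel 13/52 = 25.0% → Panel B
Translational research: Panel B 32/50 = 64.0%, the internal panel 330/552 = 59.8% → Panel B
Overall: Panel B 538/1309 = 41.1%, the internal panel 465/944 = 49.3% → the internal panel
Panel B wins each proposal group but the internal panel wins overall — the comparison reverses. Panel B's proposals skew toward applied research, which has a lower base rate.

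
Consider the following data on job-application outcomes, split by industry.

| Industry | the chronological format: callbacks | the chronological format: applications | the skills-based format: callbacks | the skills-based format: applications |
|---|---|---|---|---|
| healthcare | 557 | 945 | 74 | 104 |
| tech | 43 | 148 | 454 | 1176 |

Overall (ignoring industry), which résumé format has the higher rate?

Healthcare: the chronological format 557/945 = 58.9%, the skills-based format 74/104 = 71.2% → the skills-based format
Tech: the chronological format 43/148 = 29.1%, the skills-based format 454/1176 = 38.6% → the skills-based format
Overall: the chronological format 600/1093 = 54.9%, the skills-based format 528/1280 = 41.2% → the chronological format
(The skills-based format wins every industry group but the chronological format wins overall — the skills-based format's applications skew toward the low-rate tech group.)

the chronological format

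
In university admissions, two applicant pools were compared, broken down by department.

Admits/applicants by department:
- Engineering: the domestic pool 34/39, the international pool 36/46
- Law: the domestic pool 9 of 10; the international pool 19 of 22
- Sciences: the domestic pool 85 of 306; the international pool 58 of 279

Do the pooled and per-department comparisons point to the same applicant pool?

Yes

Engineering: the domestic pool 34/39 = 87.2%, the international pool 36/46 = 78.3% → the domestic pool
Law: the domestic pool 9/10 = 90.0%, the international pool 19/22 = 86.4% → the domestic pool
Sciences: the domestic pool 85/306 = 27.8%, the international pool 58/279 = 20.8% → the domestic pool
Overall: the domestic pool 128/355 = 36.1%, the international pool 113/347 = 32.6% → the domestic pool
The domestic pool wins overall and in every department group — no reversal.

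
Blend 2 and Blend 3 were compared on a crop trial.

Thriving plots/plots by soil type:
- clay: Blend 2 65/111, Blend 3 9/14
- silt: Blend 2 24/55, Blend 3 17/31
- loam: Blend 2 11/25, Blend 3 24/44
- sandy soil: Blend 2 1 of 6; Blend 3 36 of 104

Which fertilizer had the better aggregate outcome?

Blend 2

Clay: Blend 2 65/111 = 58.6%, Blend 3 9/14 = 64.3% → Blend 3
Silt: Blend 2 24/55 = 43.6%, Blend 3 17/31 = 54.8% → Blend 3
Loam: Blend 2 11/25 = 44.0%, Blend 3 24/44 = 54.5% → Blend 3
Sandy soil: Blend 2 1/6 = 16.7%, Blend 3 36/104 = 34.6% → Blend 3
Overall: Blend 2 101/197 = 51.3%, Blend 3 86/193 = 44.6% → Blend 2
(Blend 3 wins every soil group but Blend 2 wins overall — Blend 3's plots skew toward the low-rate sandy soil group.)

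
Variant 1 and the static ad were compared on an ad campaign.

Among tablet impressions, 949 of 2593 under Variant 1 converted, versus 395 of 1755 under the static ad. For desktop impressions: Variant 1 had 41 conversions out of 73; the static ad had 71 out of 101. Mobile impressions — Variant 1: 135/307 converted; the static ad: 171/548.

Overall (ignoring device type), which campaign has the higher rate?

Tablet: Variant 1 949/2593 = 36.6%, the static ad 395/1755 = 22.5% → Variant 1
Desktop: Variant 1 41/73 = 56.2%, the static ad 71/101 = 70.3% → the static ad
Mobile: Variant 1 135/307 = 44.0%, the static ad 171/548 = 31.2% → Variant 1
Overall: Variant 1 1125/2973 = 37.8%, the static ad 637/2404 = 26.5% → Variant 1
(Neither sweeps every device group, but Variant 1 has the higher pooled rate.)

Variant 1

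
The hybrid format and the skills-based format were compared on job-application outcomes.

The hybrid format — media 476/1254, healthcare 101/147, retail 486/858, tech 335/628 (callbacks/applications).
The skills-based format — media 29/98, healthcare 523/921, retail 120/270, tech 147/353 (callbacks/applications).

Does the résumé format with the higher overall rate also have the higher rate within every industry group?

Media: the hybrid format 476/1254 = 38.0%, the skills-based format 29/98 = 29.6% → the hybrid format
Healthcare: the hybrid format 101/147 = 68.7%, the skills-based format 523/921 = 56.8% → the hybrid format
Retail: the hybrid format 486/858 = 56.6%, the skills-based format 120/270 = 44.4% → the hybrid format
Tech: the hybrid format 335/628 = 53.3%, the skills-based format 147/353 = 41.6% → the hybrid format
Overall: the hybrid format 1398/2887 = 48.4%, the skills-based format 819/1642 = 49.9% → the skills-based format
The hybrid format wins each industry group but the skills-based format wins overall — the comparison reverses. The hybrid format's applications skew toward media, which has a lower base rate.

No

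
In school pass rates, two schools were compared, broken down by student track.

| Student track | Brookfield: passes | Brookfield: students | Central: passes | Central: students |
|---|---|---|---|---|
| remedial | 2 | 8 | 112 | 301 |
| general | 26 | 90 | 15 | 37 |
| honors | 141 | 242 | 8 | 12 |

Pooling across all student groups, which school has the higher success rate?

Brookfield

Remedial: Brookfield 2/8 = 25.0%, Central 112/301 = 37.2% → Central
General: Brookfield 26/90 = 28.9%, Central 15/37 = 40.5% → Central
Honors: Brookfield 141/242 = 58.3%, Central 8/12 = 66.7% → Central
Overall: Brookfield 169/340 = 49.7%, Central 135/350 = 38.6% → Brookfield
(Central wins every student group but Brookfield wins overall — Central's students skew toward the low-rate remedial group.)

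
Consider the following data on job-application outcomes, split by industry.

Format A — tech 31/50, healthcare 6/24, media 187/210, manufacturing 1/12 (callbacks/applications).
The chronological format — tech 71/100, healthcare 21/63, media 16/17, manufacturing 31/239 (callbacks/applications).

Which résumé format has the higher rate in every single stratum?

the chronological format

Tech: Format A 31/50 = 62.0%, the chronological format 71/100 = 71.0% → the chronological format
Healthcare: Format A 6/24 = 25.0%, the chronological format 21/63 = 33.3% → the chronological format
Media: Format A 187/210 = 89.0%, the chronological format 16/17 = 94.1% → the chronological format
Manufacturing: Format A 1/12 = 8.3%, the chronological format 31/239 = 13.0% → the chronological format
The chronological format has the higher rate in all 4 groups.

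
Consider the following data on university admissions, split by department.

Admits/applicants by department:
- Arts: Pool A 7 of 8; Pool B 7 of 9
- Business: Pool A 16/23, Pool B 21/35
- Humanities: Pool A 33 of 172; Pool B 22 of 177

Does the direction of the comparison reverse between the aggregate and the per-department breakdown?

Arts: Pool A 7/8 = 87.5%, Pool B 7/9 = 77.8% → Pool A
Business: Pool A 16/23 = 69.6%, Pool B 21/35 = 60.0% → Pool A
Humanities: Pool A 33/172 = 19.2%, Pool B 22/177 = 12.4% → Pool A
Overall: Pool A 56/203 = 27.6%, Pool B 50/221 = 22.6% → Pool A
Pool A wins overall and in every department group — no reversal.

No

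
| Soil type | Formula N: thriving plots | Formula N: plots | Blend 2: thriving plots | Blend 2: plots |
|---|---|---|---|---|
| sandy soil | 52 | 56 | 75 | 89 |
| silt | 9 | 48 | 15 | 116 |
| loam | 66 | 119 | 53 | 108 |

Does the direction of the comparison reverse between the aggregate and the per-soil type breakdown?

Sandy soil: Formula N 52/56 = 92.9%, Blend 2 75/89 = 84.3% → Formula N
Silt: Formula N 9/48 = 18.8%, Blend 2 15/116 = 12.9% → Formula N
Loam: Formula N 66/119 = 55.5%, Blend 2 53/108 = 49.1% → Formula N
Overall: Formula N 127/223 = 57.0%, Blend 2 143/313 = 45.7% → Formula N
Formula N wins overall and in every soil group — no reversal.

No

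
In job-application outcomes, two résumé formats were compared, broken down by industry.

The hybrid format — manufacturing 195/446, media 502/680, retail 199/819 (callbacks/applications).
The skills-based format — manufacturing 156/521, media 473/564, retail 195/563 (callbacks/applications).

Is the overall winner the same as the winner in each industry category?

No

Manufacturing: the hybrid format 195/446 = 43.7%, the skills-based format 156/521 = 29.9% → the hybrid format
Media: the hybrid format 502/680 = 73.8%, the skills-based format 473/564 = 83.9% → the skills-based format
Retail: the hybrid format 199/819 = 24.3%, the skills-based format 195/563 = 34.6% → the skills-based format
Overall: the hybrid format 896/1945 = 46.1%, the skills-based format 824/1648 = 50.0% → the skills-based format
Neither sweeps: the hybrid format wins 1 of 3 groups, the skills-based format wins 2. The skills-based format wins overall but not every group — no Simpson reversal.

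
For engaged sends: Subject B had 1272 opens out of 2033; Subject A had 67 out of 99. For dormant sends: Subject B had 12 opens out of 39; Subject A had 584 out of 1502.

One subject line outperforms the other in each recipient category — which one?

Subject A

Engaged: Subject B 1272/2033 = 62.6%, Subject A 67/99 = 67.7% → Subject A
Dormant: Subject B 12/39 = 30.8%, Subject A 584/1502 = 38.9% → Subject A
Subject A has the higher rate in both groups.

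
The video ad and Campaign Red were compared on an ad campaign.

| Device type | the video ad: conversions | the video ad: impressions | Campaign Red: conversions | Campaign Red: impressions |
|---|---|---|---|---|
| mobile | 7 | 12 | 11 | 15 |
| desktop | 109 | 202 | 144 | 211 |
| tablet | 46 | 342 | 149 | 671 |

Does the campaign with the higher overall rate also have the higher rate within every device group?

Yes

Mobile: the video ad 7/12 = 58.3%, Campaign Red 11/15 = 73.3% → Campaign Red
Desktop: the video ad 109/202 = 54.0%, Campaign Red 144/211 = 68.2% → Campaign Red
Tablet: the video ad 46/342 = 13.5%, Campaign Red 149/671 = 22.2% → Campaign Red
Overall: the video ad 162/556 = 29.1%, Campaign Red 304/897 = 33.9% → Campaign Red
Campaign Red wins overall and in every device group — no reversal.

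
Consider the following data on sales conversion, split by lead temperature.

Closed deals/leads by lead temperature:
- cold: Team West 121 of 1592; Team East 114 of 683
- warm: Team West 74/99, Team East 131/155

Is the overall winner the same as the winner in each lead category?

Cold: Team West 121/1592 = 7.6%, Team East 114/683 = 16.7% → Team East
Warm: Team West 74/99 = 74.7%, Team East 131/155 = 84.5% → Team East
Overall: Team West 195/1691 = 11.5%, Team East 245/838 = 29.2% → Team East
Team East wins overall and in every lead group — no reversal.

Yes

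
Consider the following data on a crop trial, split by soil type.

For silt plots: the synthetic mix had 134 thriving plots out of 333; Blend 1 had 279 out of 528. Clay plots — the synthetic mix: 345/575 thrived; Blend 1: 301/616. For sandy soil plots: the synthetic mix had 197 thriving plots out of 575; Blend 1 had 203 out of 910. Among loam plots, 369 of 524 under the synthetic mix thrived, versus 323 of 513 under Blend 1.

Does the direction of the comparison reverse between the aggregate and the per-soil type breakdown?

Silt: the synthetic mix 134/333 = 40.2%, Blend 1 279/528 = 52.8% → Blend 1
Clay: the synthetic mix 345/575 = 60.0%, Blend 1 301/616 = 48.9% → the synthetic mix
Sandy soil: the synthetic mix 197/575 = 34.3%, Blend 1 203/910 = 22.3% → the synthetic mix
Loam: the synthetic mix 369/524 = 70.4%, Blend 1 323/513 = 63.0% → the synthetic mix
Overall: the synthetic mix 1045/2007 = 52.1%, Blend 1 1106/2567 = 43.1% → the synthetic mix
Neither sweeps: the synthetic mix wins 3 of 4 groups, Blend 1 wins 1. The synthetic mix wins overall but not every group — no Simpson reversal.

No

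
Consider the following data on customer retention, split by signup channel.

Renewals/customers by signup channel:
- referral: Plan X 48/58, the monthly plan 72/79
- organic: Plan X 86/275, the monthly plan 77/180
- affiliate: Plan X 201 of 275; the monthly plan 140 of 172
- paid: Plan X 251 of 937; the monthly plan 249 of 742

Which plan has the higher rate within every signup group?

the monthly plan

Referral: Plan X 48/58 = 82.8%, the monthly plan 72/79 = 91.1% → the monthly plan
Organic: Plan X 86/275 = 31.3%, the monthly plan 77/180 = 42.8% → the monthly plan
Affiliate: Plan X 201/275 = 73.1%, the monthly plan 140/172 = 81.4% → the monthly plan
Paid: Plan X 251/937 = 26.8%, the monthly plan 249/742 = 33.6% → the monthly plan
The monthly plan has the higher rate in all 4 groups.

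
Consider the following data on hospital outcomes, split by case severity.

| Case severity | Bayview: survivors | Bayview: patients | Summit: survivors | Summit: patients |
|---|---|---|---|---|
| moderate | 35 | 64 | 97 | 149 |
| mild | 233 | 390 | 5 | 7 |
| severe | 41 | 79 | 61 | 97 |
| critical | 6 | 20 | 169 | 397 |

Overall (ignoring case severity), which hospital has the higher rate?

Moderate: Bayview 35/64 = 54.7%, Summit 97/149 = 65.1% → Summit
Mild: Bayview 233/390 = 59.7%, Summit 5/7 = 71.4% → Summit
Severe: Bayview 41/79 = 51.9%, Summit 61/97 = 62.9% → Summit
Critical: Bayview 6/20 = 30.0%, Summit 169/397 = 42.6% → Summit
Overall: Bayview 315/553 = 57.0%, Summit 332/650 = 51.1% → Bayview
(Summit wins every case group but Bayview wins overall — Summit's patients skew toward the low-rate critical group.)

Bayview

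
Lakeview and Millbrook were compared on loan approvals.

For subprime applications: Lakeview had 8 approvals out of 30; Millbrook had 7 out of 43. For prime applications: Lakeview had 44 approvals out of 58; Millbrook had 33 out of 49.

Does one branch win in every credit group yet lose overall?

Subprime: Lakeview 8/30 = 26.7%, Millbrook 7/43 = 16.3% → Lakeview
Prime: Lakeview 44/58 = 75.9%, Millbrook 33/49 = 67.3% → Lakeview
Overall: Lakeview 52/88 = 59.1%, Millbrook 40/92 = 43.5% → Lakeview
Lakeview wins overall and in every credit group — no reversal.

No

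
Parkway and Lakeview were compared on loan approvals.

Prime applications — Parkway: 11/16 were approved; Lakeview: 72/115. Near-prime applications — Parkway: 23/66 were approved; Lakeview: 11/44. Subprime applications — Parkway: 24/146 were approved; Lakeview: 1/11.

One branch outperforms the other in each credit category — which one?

Prime: Parkway 11/16 = 68.8%, Lakeview 72/115 = 62.6% → Parkway
Near-prime: Parkway 23/66 = 34.8%, Lakeview 11/44 = 25.0% → Parkway
Subprime: Parkway 24/146 = 16.4%, Lakeview 1/11 = 9.1% → Parkway
Parkway has the higher rate in all 3 groups.

Parkway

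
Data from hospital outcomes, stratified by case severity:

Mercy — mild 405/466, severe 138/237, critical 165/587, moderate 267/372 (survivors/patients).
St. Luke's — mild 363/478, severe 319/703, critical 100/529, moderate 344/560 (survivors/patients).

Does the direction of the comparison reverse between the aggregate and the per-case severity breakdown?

Mild: Mercy 405/466 = 86.9%, St. Luke's 363/478 = 75.9% → Mercy
Severe: Mercy 138/237 = 58.2%, St. Luke's 319/703 = 45.4% → Mercy
Critical: Mercy 165/587 = 28.1%, St. Luke's 100/529 = 18.9% → Mercy
Moderate: Mercy 267/372 = 71.8%, St. Luke's 344/560 = 61.4% → Mercy
Overall: Mercy 975/1662 = 58.7%, St. Luke's 1126/2270 = 49.6% → Mercy
Mercy wins overall and in every case group — no reversal.

No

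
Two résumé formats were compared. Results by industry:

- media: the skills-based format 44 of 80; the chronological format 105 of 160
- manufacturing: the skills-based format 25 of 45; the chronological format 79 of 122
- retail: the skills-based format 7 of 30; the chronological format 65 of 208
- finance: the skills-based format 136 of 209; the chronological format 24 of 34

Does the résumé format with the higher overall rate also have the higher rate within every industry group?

Media: the skills-based format 44/80 = 55.0%, the chronological format 105/160 = 65.6% → the chronological format
Manufacturing: the skills-based format 25/45 = 55.6%, the chronological format 79/122 = 64.8% → the chronological format
Retail: the skills-based format 7/30 = 23.3%, the chronological format 65/208 = 31.2% → the chronological format
Finance: the skills-based format 136/209 = 65.1%, the chronological format 24/34 = 70.6% → the chronological format
Overall: the skills-based format 212/364 = 58.2%, the chronological format 273/524 = 52.1% → the skills-based format
The chronological format wins each industry group but the skills-based format wins overall — the comparison reverses. The chronological format's applications skew toward retail, which has a lower base rate.

No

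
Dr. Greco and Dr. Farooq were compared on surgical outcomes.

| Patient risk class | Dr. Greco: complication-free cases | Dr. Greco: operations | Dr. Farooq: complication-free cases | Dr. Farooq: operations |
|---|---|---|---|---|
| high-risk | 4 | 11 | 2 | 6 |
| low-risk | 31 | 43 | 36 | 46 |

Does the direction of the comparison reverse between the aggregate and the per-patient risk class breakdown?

High-risk: Dr. Greco 4/11 = 36.4%, Dr. Farooq 2/6 = 33.3% → Dr. Greco
Low-risk: Dr. Greco 31/43 = 72.1%, Dr. Farooq 36/46 = 78.3% → Dr. Farooq
Overall: Dr. Greco 35/54 = 64.8%, Dr. Farooq 38/52 = 73.1% → Dr. Farooq
Neither sweeps: Dr. Greco wins 1 of 2 groups, Dr. Farooq wins 1. Dr. Farooq wins overall but not every group — no Simpson reversal.

No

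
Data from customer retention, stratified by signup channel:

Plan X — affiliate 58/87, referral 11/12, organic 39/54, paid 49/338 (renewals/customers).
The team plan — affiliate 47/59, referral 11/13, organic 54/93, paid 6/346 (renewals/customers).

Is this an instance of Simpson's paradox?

Affiliate: Plan X 58/87 = 66.7%, the team plan 47/59 = 79.7% → the team plan
Referral: Plan X 11/12 = 91.7%, the team plan 11/13 = 84.6% → Plan X
Organic: Plan X 39/54 = 72.2%, the team plan 54/93 = 58.1% → Plan X
Paid: Plan X 49/338 = 14.5%, the team plan 6/346 = 1.7% → Plan X
Overall: Plan X 157/491 = 32.0%, the team plan 118/511 = 23.1% → Plan X
Neither sweeps: Plan X wins 3 of 4 groups, the team plan wins 1. Plan X wins overall but not every group — no Simpson reversal.

No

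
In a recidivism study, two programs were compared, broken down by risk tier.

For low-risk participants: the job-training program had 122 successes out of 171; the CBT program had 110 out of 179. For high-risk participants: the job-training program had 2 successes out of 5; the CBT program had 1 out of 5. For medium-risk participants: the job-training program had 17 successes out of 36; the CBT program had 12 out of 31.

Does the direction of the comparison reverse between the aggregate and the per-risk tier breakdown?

Low-risk: the job-training program 122/171 = 71.3%, the CBT program 110/179 = 61.5% → the job-training program
High-risk: the job-training program 2/5 = 40.0%, the CBT program 1/5 = 20.0% → the job-training program
Medium-risk: the job-training program 17/36 = 47.2%, the CBT program 12/31 = 38.7% → the job-training program
Overall: the job-training program 141/212 = 66.5%, the CBT program 123/215 = 57.2% → the job-training program
The job-training program wins overall and in every risk group — no reversal.

No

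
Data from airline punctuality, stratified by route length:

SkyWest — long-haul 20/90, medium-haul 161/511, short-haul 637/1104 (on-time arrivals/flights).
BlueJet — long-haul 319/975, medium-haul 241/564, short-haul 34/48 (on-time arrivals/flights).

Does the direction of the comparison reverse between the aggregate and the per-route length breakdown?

Long-haul: SkyWest 20/90 = 22.2%, BlueJet 319/975 = 32.7% → BlueJet
Medium-haul: SkyWest 161/511 = 31.5%, BlueJet 241/564 = 42.7% → BlueJet
Short-haul: SkyWest 637/1104 = 57.7%, BlueJet 34/48 = 70.8% → BlueJet
Overall: SkyWest 818/1705 = 48.0%, BlueJet 594/1587 = 37.4% → SkyWest
BlueJet wins each route group but SkyWest wins overall — the comparison reverses. BlueJet's flights skew toward long-haul, which has a lower base rate.

Yes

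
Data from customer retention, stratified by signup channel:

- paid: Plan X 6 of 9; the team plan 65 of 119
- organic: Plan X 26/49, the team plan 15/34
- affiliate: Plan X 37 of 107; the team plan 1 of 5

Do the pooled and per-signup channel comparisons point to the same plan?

No

Paid: Plan X 6/9 = 66.7%, the team plan 65/119 = 54.6% → Plan X
Organic: Plan X 26/49 = 53.1%, the team plan 15/34 = 44.1% → Plan X
Affiliate: Plan X 37/107 = 34.6%, the team plan 1/5 = 20.0% → Plan X
Overall: Plan X 69/165 = 41.8%, the team plan 81/158 = 51.3% → the team plan
Plan X wins each signup group but the team plan wins overall — the comparison reverses. Plan X's customers skew toward affiliate, which has a lower base rate.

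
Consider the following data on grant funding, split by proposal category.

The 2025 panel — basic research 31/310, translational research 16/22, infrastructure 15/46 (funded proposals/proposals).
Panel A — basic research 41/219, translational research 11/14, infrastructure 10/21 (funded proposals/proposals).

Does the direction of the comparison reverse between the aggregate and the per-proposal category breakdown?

Basic research: the 2025 panel 31/310 = 10.0%, Panel A 41/219 = 18.7% → Panel A
Translational research: the 2025 panel 16/22 = 72.7%, Panel A 11/14 = 78.6% → Panel A
Infrastructure: the 2025 panel 15/46 = 32.6%, Panel A 10/21 = 47.6% → Panel A
Overall: the 2025 panel 62/378 = 16.4%, Panel A 62/254 = 24.4% → Panel A
Panel A wins overall and in every proposal group — no reversal.

No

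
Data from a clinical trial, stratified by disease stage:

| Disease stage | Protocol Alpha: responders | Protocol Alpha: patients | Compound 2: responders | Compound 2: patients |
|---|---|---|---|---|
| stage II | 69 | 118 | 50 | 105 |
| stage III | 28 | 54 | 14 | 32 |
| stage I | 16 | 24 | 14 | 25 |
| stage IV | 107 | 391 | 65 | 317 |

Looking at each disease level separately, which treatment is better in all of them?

Stage II: Protocol Alpha 69/118 = 58.5%, Compound 2 50/105 = 47.6% → Protocol Alpha
Stage III: Protocol Alpha 28/54 = 51.9%, Compound 2 14/32 = 43.8% → Protocol Alpha
Stage I: Protocol Alpha 16/24 = 66.7%, Compound 2 14/25 = 56.0% → Protocol Alpha
Stage IV: Protocol Alpha 107/391 = 27.4%, Compound 2 65/317 = 20.5% → Protocol Alpha
Protocol Alpha has the higher rate in all 4 groups.

Protocol Alpha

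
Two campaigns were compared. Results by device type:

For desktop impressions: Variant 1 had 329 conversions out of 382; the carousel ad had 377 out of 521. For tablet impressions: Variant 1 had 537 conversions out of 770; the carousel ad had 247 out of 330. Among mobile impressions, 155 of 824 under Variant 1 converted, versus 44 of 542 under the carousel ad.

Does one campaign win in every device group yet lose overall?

Desktop: Variant 1 329/382 = 86.1%, the carousel ad 377/521 = 72.4% → Variant 1
Tablet: Variant 1 537/770 = 69.7%, the carousel ad 247/330 = 74.8% → the carousel ad
Mobile: Variant 1 155/824 = 18.8%, the carousel ad 44/542 = 8.1% → Variant 1
Overall: Variant 1 1021/1976 = 51.7%, the carousel ad 668/1393 = 48.0% → Variant 1
Neither sweeps: Variant 1 wins 2 of 3 groups, the carousel ad wins 1. Variant 1 wins overall but not every group — no Simpson reversal.

No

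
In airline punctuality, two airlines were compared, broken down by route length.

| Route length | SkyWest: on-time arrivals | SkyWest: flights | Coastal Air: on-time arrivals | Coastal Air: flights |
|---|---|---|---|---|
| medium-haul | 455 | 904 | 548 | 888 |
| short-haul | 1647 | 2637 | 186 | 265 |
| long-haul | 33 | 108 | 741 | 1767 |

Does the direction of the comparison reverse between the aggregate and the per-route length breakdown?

Yes

Medium-haul: SkyWest 455/904 = 50.3%, Coastal Air 548/888 = 61.7% → Coastal Air
Short-haul: SkyWest 1647/2637 = 62.5%, Coastal Air 186/265 = 70.2% → Coastal Air
Long-haul: SkyWest 33/108 = 30.6%, Coastal Air 741/1767 = 41.9% → Coastal Air
Overall: SkyWest 2135/3649 = 58.5%, Coastal Air 1475/2920 = 50.5% → SkyWest
Coastal Air wins each route group but SkyWest wins overall — the comparison reverses. Coastal Air's flights skew toward long-haul, which has a lower base rate.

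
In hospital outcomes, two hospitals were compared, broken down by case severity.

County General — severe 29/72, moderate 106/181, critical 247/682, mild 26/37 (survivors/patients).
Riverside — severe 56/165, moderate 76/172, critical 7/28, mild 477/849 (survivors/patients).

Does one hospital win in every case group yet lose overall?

Severe: County General 29/72 = 40.3%, Riverside 56/165 = 33.9% → County General
Moderate: County General 106/181 = 58.6%, Riverside 76/172 = 44.2% → County General
Critical: County General 247/682 = 36.2%, Riverside 7/28 = 25.0% → County General
Mild: County General 26/37 = 70.3%, Riverside 477/849 = 56.2% → County General
Overall: County General 408/972 = 42.0%, Riverside 616/1214 = 50.7% → Riverside
County General wins each case group but Riverside wins overall — the comparison reverses. County General's patients skew toward critical, which has a lower base rate.

Yes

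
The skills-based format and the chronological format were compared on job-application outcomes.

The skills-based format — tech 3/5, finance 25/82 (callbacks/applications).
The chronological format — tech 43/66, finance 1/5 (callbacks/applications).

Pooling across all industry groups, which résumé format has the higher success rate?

Tech: the skills-based format 3/5 = 60.0%, the chronological format 43/66 = 65.2% → the chronological format
Finance: the skills-based format 25/82 = 30.5%, the chronological format 1/5 = 20.0% → the skills-based format
Overall: the skills-based format 28/87 = 32.2%, the chronological format 44/71 = 62.0% → the chronological format
(Neither sweeps every industry group, but the chronological format has the higher pooled rate.)

the chronological format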